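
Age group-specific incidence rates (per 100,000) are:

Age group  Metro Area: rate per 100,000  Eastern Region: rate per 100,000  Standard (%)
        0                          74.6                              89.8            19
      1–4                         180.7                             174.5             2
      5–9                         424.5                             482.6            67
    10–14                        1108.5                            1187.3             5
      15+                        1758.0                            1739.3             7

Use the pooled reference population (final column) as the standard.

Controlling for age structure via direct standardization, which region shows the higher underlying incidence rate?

Standard weights: 0.19, 0.02, 0.67, 0.05, 0.07.
The Metro Area: 0.1900×74.6 + 0.0200×180.7 + 0.6700×424.5 + 0.0500×1108.5 + 0.0700×1758.0 = 480.6880 per 100,000.
The Eastern Region: 0.1900×89.8 + 0.0200×174.5 + 0.6700×482.6 + 0.0500×1187.3 + 0.0700×1739.3 = 525.0100 per 100,000.

Eastern Region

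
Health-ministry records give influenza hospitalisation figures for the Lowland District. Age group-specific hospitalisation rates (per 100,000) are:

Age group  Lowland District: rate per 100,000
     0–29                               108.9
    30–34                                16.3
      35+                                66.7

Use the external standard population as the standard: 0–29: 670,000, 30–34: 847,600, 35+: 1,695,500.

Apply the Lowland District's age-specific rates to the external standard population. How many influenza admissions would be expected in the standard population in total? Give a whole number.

1999

Expected influenza admissions = Σ (standard pop × age-specific rate ÷ 100,000)
= 670,000×108.9/100,000 + 847,600×16.3/100,000 + 1,695,500×66.7/100,000
= 729.63 + 138.16 + 1130.90 = 1998.69.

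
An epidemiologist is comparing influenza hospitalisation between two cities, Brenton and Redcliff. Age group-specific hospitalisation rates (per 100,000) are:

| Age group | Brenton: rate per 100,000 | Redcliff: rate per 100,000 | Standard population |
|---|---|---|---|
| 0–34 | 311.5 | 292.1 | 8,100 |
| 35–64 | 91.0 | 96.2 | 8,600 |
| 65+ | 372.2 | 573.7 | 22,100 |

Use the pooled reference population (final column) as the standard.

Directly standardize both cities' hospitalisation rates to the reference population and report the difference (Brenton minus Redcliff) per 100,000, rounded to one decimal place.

Standard total = 38,800; weights = 0.2088, 0.2216, 0.5696.
Brenton: 0.2088×311.5 + 0.2216×91.0 + 0.5696×372.2 = 297.2003 per 100,000.
Redcliff: 0.2088×292.1 + 0.2216×96.2 + 0.5696×573.7 = 409.0747 per 100,000.
Difference = 297.2003 − 409.0747 = -111.8745.

-111.9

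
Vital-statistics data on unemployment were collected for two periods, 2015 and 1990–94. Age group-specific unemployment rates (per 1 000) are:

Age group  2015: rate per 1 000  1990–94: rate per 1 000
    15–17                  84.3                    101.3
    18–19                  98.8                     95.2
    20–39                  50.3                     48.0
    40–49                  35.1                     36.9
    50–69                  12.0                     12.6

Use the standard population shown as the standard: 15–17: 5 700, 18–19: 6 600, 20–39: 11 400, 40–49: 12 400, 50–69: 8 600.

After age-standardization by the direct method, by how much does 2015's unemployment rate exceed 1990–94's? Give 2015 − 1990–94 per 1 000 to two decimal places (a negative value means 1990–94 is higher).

-1.66

Standard total = 44 700; weights = 0.1275, 0.1477, 0.2550, 0.2774, 0.1924.
2015: 0.1275×84.3 + 0.1477×98.8 + 0.2550×50.3 + 0.2774×35.1 + 0.1924×12.0 = 50.2114 per 1 000.
1990–94: 0.1275×101.3 + 0.1477×95.2 + 0.2550×48.0 + 0.2774×36.9 + 0.1924×12.6 = 51.8758 per 1 000.
Difference = 50.2114 − 51.8758 = -1.6644.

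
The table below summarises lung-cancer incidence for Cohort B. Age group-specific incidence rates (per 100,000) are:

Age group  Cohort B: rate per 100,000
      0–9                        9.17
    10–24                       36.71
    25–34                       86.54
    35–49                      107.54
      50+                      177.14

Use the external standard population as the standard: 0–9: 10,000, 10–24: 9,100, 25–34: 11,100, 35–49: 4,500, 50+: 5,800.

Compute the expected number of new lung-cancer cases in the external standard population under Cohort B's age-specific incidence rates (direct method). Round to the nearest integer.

29

Expected new lung-cancer cases = Σ (standard pop × age-specific rate ÷ 100,000)
= 10,000×9.17/100,000 + 9,100×36.71/100,000 + 11,100×86.54/100,000 + 4,500×107.54/100,000 + 5,800×177.14/100,000
= 0.92 + 3.34 + 9.61 + 4.84 + 10.27 = 28.98.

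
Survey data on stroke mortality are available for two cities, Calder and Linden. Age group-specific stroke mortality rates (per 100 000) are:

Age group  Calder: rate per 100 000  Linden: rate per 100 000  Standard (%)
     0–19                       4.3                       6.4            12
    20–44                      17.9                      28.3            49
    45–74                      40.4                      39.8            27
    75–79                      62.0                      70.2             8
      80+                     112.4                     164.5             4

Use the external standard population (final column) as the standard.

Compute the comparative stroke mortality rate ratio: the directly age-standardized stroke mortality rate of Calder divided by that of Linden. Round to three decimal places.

0.789

Standard weights: 0.12, 0.49, 0.27, 0.08, 0.04.
Calder: 0.1200×4.3 + 0.4900×17.9 + 0.2700×40.4 + 0.0800×62.0 + 0.0400×112.4 = 29.6510 per 100 000.
Linden: 0.1200×6.4 + 0.4900×28.3 + 0.2700×39.8 + 0.0800×70.2 + 0.0400×164.5 = 37.5770 per 100 000.
Ratio = 29.6510 ÷ 37.5770 = 0.78907.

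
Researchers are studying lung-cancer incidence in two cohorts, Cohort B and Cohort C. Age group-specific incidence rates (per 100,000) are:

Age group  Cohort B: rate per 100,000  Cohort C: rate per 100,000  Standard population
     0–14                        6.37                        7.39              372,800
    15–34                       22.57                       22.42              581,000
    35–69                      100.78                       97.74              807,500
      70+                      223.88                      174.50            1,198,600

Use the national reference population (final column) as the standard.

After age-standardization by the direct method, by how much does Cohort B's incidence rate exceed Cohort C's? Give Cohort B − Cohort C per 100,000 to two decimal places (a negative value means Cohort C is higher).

Standard total = 2,959,900; weights = 0.1260, 0.1963, 0.2728, 0.4049.
Cohort B: 0.1260×6.37 + 0.1963×22.57 + 0.2728×100.78 + 0.4049×223.88 = 123.3860 per 100,000.
Cohort C: 0.1260×7.39 + 0.1963×22.42 + 0.2728×97.74 + 0.4049×174.50 = 102.6595 per 100,000.
Difference = 123.3860 − 102.6595 = 20.7266.

20.73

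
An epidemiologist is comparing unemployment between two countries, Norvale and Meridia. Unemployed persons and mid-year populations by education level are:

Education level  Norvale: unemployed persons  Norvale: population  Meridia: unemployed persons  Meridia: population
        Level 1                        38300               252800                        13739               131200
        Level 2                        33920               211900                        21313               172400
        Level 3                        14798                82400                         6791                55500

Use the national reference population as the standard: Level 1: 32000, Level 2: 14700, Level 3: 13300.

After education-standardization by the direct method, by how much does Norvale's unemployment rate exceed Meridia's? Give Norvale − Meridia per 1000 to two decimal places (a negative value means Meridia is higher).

46.57

Education-specific rates per 1000 for Norvale: 151.503, 160.076, 179.587.
For Meridia: 104.718, 123.625, 122.360.
Standard total = 60000; weights = 0.5333, 0.2450, 0.2217.
Norvale: 0.5333×151.503 + 0.2450×160.076 + 0.2217×179.587 = 159.8287 per 1000.
Meridia: 0.5333×104.718 + 0.2450×123.625 + 0.2217×122.360 = 113.2610 per 1000.
Difference = 159.8287 − 113.2610 = 46.5677.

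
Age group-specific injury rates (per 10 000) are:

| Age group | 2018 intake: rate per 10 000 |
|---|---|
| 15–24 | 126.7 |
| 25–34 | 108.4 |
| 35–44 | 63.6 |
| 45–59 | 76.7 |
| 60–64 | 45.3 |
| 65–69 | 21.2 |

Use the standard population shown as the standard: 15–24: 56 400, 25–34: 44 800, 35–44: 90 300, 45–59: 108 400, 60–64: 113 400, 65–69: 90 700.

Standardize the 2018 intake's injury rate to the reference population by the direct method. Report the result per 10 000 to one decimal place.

Standard total = 504 000; weights = 0.1119, 0.0889, 0.1792, 0.2151, 0.2250, 0.1800.
Standardized rate: 0.1119×126.7 + 0.0889×108.4 + 0.1792×63.6 + 0.2151×76.7 + 0.2250×45.3 + 0.1800×21.2 = 65.7131 per 10 000.

65.7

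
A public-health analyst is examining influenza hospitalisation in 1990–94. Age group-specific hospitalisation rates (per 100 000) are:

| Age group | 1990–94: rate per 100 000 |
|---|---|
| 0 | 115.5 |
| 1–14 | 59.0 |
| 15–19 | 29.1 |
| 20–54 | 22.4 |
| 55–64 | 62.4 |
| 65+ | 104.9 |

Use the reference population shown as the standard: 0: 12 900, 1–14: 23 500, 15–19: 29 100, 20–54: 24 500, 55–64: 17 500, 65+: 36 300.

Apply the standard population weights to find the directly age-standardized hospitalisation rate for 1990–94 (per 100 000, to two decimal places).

Standard total = 143 800; weights = 0.0897, 0.1634, 0.2024, 0.1704, 0.1217, 0.2524.
Standardized rate: 0.0897×115.5 + 0.1634×59.0 + 0.2024×29.1 + 0.1704×22.4 + 0.1217×62.4 + 0.2524×104.9 = 63.7825 per 100 000.

63.78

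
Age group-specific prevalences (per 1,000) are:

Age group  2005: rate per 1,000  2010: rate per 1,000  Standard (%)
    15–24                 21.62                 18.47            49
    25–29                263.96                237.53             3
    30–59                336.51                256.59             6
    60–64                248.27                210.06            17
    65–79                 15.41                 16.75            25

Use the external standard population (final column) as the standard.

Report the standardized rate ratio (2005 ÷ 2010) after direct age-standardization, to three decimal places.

1.186

Standard weights: 0.49, 0.03, 0.06, 0.17, 0.25.
2005: 0.4900×21.62 + 0.0300×263.96 + 0.0600×336.51 + 0.1700×248.27 + 0.2500×15.41 = 84.7616 per 1,000.
2010: 0.4900×18.47 + 0.0300×237.53 + 0.0600×256.59 + 0.1700×210.06 + 0.2500×16.75 = 71.4693 per 1,000.
Ratio = 84.7616 ÷ 71.4693 = 1.18599.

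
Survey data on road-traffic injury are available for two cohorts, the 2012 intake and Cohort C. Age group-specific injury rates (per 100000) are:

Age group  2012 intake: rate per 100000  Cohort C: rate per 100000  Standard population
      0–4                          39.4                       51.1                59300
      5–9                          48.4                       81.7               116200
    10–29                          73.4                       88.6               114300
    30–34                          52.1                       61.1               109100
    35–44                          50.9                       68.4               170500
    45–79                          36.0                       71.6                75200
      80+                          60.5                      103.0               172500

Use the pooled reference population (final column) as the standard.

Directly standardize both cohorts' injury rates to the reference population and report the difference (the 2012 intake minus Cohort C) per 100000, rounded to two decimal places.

Standard total = 817100; weights = 0.0726, 0.1422, 0.1399, 0.1335, 0.2087, 0.0920, 0.2111.
The 2012 intake: 0.0726×39.4 + 0.1422×48.4 + 0.1399×73.4 + 0.1335×52.1 + 0.2087×50.9 + 0.0920×36.0 + 0.2111×60.5 = 53.6729 per 100000.
Cohort C: 0.0726×51.1 + 0.1422×81.7 + 0.1399×88.6 + 0.1335×61.1 + 0.2087×68.4 + 0.0920×71.6 + 0.2111×103.0 = 78.4858 per 100000.
Difference = 53.6729 − 78.4858 = -24.8129.

-24.81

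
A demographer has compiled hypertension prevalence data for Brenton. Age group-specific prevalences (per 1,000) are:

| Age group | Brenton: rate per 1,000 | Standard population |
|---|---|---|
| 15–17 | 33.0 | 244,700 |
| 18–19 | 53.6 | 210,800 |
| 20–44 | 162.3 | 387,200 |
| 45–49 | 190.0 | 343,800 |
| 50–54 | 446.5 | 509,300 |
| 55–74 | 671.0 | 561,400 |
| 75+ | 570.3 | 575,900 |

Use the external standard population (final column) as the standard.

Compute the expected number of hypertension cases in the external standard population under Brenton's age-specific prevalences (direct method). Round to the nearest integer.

Expected hypertension cases = Σ (standard pop × age-specific rate ÷ 1,000)
= 244,700×33.0/1,000 + 210,800×53.6/1,000 + 387,200×162.3/1,000 + 343,800×190.0/1,000 + 509,300×446.5/1,000 + 561,400×671.0/1,000 + 575,900×570.3/1,000
= 8075.10 + 11298.88 + 62842.56 + 65322.00 + 227402.45 + 376699.40 + 328435.77 = 1080076.16.

1080076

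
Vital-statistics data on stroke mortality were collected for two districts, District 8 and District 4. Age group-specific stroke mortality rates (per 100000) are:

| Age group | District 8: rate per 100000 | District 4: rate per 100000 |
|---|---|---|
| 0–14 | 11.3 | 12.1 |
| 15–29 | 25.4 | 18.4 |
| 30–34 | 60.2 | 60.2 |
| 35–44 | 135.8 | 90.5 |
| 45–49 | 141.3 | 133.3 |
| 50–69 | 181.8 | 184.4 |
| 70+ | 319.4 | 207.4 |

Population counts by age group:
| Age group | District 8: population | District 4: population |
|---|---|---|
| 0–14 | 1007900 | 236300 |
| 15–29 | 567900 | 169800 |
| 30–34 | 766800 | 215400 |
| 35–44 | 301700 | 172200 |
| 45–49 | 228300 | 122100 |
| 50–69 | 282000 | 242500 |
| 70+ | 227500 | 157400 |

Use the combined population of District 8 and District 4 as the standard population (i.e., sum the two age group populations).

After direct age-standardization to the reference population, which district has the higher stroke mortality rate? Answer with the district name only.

District 8

Combined standard total = 4697800; weights = 0.2648, 0.1570, 0.2091, 0.1009, 0.0746, 0.1116, 0.0819.
District 8: 0.2648×11.3 + 0.1570×25.4 + 0.2091×60.2 + 0.1009×135.8 + 0.0746×141.3 + 0.1116×181.8 + 0.0819×319.4 = 90.2728 per 100000.
District 4: 0.2648×12.1 + 0.1570×18.4 + 0.2091×60.2 + 0.1009×90.5 + 0.0746×133.3 + 0.1116×184.4 + 0.0819×207.4 = 75.3330 per 100000.
The crude rates (79.58 vs 97.42) would put District 4 higher, but that reflects its age composition; once standardized to a common age structure, District 8 has the higher underlying rate.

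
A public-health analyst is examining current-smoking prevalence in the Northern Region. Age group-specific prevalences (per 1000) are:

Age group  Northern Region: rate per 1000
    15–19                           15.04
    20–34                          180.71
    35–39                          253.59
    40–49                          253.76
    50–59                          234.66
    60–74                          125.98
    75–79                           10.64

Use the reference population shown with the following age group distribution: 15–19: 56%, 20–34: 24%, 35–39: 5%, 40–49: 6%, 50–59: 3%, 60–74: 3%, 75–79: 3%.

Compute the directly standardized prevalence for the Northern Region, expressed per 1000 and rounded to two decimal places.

90.84

Standard weights: 0.56, 0.24, 0.05, 0.06, 0.03, 0.03, 0.03.
Standardized rate: 0.5600×15.04 + 0.2400×180.71 + 0.0500×253.59 + 0.0600×253.76 + 0.0300×234.66 + 0.0300×125.98 + 0.0300×10.64 = 90.8363 per 1000.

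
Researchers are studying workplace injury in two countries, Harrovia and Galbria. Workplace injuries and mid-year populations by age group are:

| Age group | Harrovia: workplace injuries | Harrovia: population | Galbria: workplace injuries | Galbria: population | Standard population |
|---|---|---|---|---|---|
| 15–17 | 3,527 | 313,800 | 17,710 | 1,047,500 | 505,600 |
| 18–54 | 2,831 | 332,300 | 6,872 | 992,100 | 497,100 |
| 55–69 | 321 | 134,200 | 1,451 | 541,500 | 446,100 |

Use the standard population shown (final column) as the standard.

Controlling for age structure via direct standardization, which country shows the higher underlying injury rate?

Galbria

Age-specific rates per 10,000 for Harrovia: 112.40, 85.19, 23.92.
For Galbria: 169.07, 69.27, 26.80.
Standard total = 1,448,800; weights = 0.3490, 0.3431, 0.3079.
Harrovia: 0.3490×112.40 + 0.3431×85.19 + 0.3079×23.92 = 75.8201 per 10,000.
Galbria: 0.3490×169.07 + 0.3431×69.27 + 0.3079×26.80 = 91.0186 per 10,000.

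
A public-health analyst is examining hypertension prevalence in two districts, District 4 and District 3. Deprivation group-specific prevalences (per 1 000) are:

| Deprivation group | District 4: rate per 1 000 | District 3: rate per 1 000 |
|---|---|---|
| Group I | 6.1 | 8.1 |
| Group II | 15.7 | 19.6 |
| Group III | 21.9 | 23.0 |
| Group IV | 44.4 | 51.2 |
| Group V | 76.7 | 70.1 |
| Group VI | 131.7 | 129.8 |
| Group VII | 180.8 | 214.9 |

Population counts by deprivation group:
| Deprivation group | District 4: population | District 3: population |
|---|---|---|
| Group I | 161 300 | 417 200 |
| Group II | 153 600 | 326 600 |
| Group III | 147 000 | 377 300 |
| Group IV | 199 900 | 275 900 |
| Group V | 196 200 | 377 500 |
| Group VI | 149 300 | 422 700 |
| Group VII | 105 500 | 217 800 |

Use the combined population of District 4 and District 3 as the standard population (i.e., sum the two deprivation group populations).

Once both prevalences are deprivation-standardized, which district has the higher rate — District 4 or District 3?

Combined standard total = 3 527 800; weights = 0.1640, 0.1361, 0.1486, 0.1349, 0.1626, 0.1621, 0.0916.
District 4: 0.1640×6.1 + 0.1361×15.7 + 0.1486×21.9 + 0.1349×44.4 + 0.1626×76.7 + 0.1621×131.7 + 0.0916×180.8 = 62.7767 per 1 000.
District 3: 0.1640×8.1 + 0.1361×19.6 + 0.1486×23.0 + 0.1349×51.2 + 0.1626×70.1 + 0.1621×129.8 + 0.0916×214.9 = 66.4598 per 1 000.

District 3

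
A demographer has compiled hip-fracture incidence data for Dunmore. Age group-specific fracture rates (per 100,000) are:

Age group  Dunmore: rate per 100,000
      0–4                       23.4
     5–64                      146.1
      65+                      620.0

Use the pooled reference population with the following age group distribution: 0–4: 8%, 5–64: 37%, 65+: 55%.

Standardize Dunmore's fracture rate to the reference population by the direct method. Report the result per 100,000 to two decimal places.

Standard weights: 0.08, 0.37, 0.55.
Standardized rate: 0.0800×23.4 + 0.3700×146.1 + 0.5500×620.0 = 396.9290 per 100,000.

396.93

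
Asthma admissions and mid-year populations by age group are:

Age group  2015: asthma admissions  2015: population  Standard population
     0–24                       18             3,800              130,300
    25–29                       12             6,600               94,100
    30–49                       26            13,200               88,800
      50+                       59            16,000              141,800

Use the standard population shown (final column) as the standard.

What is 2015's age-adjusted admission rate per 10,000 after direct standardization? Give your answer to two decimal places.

32.66

Age-specific rates per 10,000 for 2015: 47.37, 18.18, 19.70, 36.88.
Standard total = 455,000; weights = 0.2864, 0.2068, 0.1952, 0.3116.
Standardized rate: 0.2864×47.37 + 0.2068×18.18 + 0.1952×19.70 + 0.3116×36.88 = 32.6615 per 10,000.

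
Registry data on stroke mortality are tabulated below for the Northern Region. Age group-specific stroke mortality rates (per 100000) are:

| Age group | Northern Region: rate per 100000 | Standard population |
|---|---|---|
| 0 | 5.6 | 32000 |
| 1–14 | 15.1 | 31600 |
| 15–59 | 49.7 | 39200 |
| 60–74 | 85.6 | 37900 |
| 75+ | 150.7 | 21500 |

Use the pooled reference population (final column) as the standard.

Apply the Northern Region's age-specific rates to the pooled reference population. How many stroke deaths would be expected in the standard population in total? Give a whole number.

Expected stroke deaths = Σ (standard pop × age-specific rate ÷ 100000)
= 32000×5.6/100000 + 31600×15.1/100000 + 39200×49.7/100000 + 37900×85.6/100000 + 21500×150.7/100000
= 1.79 + 4.77 + 19.48 + 32.44 + 32.40 = 90.89.

91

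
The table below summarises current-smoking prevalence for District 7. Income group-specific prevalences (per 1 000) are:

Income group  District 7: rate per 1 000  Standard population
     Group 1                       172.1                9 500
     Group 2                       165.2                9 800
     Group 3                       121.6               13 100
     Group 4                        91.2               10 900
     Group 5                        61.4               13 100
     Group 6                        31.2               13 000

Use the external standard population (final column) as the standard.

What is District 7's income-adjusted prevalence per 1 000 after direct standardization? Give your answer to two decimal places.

Standard total = 69 400; weights = 0.1369, 0.1412, 0.1888, 0.1571, 0.1888, 0.1873.
Standardized rate: 0.1369×172.1 + 0.1412×165.2 + 0.1888×121.6 + 0.1571×91.2 + 0.1888×61.4 + 0.1873×31.2 = 101.5978 per 1 000.

101.60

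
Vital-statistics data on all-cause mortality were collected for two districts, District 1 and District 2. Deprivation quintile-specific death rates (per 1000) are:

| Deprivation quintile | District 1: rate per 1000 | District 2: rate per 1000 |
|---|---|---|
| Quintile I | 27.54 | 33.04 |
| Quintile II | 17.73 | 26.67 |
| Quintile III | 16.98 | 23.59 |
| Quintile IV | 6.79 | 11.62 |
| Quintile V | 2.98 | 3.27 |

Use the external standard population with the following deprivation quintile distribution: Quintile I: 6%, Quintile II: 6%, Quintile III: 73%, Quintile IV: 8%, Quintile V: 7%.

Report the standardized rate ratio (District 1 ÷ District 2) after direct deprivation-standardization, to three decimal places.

0.722

Standard weights: 0.06, 0.06, 0.73, 0.08, 0.07.
District 1: 0.0600×27.54 + 0.0600×17.73 + 0.7300×16.98 + 0.0800×6.79 + 0.0700×2.98 = 15.8634 per 1000.
District 2: 0.0600×33.04 + 0.0600×26.67 + 0.7300×23.59 + 0.0800×11.62 + 0.0700×3.27 = 21.9618 per 1000.
Ratio = 15.8634 ÷ 21.9618 = 0.72232.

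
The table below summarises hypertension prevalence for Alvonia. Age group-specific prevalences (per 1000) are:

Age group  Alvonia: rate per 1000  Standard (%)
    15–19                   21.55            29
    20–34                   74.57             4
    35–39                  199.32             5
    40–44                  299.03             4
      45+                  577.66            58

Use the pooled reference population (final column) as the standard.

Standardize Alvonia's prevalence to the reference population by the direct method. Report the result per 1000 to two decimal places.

Standard weights: 0.29, 0.04, 0.05, 0.04, 0.58.
Standardized rate: 0.2900×21.55 + 0.0400×74.57 + 0.0500×199.32 + 0.0400×299.03 + 0.5800×577.66 = 366.2023 per 1000.

366.20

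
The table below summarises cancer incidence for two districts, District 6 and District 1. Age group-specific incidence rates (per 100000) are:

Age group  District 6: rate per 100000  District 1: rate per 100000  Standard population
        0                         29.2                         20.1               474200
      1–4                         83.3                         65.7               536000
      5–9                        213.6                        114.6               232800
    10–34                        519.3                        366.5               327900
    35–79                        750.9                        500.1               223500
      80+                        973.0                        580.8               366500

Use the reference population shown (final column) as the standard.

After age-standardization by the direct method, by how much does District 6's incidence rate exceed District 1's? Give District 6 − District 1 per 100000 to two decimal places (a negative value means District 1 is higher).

Standard total = 2160900; weights = 0.2194, 0.2480, 0.1077, 0.1517, 0.1034, 0.1696.
District 6: 0.2194×29.2 + 0.2480×83.3 + 0.1077×213.6 + 0.1517×519.3 + 0.1034×750.9 + 0.1696×973.0 = 371.5723 per 100000.
District 1: 0.2194×20.1 + 0.2480×65.7 + 0.1077×114.6 + 0.1517×366.5 + 0.1034×500.1 + 0.1696×580.8 = 238.8988 per 100000.
Difference = 371.5723 − 238.8988 = 132.6735.

132.67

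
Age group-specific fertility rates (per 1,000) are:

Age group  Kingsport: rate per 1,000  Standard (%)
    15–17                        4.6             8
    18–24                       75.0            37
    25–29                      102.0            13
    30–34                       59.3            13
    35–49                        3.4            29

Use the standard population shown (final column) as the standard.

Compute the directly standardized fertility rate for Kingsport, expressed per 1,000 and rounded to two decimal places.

50.07

Standard weights: 0.08, 0.37, 0.13, 0.13, 0.29.
Standardized rate: 0.0800×4.6 + 0.3700×75.0 + 0.1300×102.0 + 0.1300×59.3 + 0.2900×3.4 = 50.0730 per 1,000.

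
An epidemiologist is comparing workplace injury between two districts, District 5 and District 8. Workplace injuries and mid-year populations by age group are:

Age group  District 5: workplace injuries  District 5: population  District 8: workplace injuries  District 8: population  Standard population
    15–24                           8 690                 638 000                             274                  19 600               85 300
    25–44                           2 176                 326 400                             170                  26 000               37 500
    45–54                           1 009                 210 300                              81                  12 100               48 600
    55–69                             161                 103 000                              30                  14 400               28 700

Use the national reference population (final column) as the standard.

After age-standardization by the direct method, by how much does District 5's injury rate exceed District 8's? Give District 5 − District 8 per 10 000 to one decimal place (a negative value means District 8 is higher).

Age-specific rates per 10 000 for District 5: 136.21, 66.67, 47.98, 15.63.
For District 8: 139.80, 65.38, 66.94, 20.83.
Standard total = 200 100; weights = 0.4263, 0.1874, 0.2429, 0.1434.
District 5: 0.4263×136.21 + 0.1874×66.67 + 0.2429×47.98 + 0.1434×15.63 = 84.4520 per 10 000.
District 8: 0.4263×139.80 + 0.1874×65.38 + 0.2429×66.94 + 0.1434×20.83 = 91.0936 per 10 000.
Difference = 84.4520 − 91.0936 = -6.6416.

-6.6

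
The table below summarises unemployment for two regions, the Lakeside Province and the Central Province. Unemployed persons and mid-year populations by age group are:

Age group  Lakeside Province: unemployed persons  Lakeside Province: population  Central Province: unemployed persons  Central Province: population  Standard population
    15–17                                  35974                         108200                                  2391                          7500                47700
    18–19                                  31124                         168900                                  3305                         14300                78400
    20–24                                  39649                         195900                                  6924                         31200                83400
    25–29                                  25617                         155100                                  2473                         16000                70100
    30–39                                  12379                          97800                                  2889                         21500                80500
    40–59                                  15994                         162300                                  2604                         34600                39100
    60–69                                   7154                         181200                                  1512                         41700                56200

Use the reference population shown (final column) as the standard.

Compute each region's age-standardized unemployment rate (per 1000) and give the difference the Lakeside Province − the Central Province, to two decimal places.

Age-specific rates per 1000 for the Lakeside Province: 332.477, 184.275, 202.394, 165.164, 126.575, 98.546, 39.481.
For the Central Province: 318.800, 231.119, 221.923, 154.562, 134.372, 75.260, 36.259.
Standard total = 455400; weights = 0.1047, 0.1722, 0.1831, 0.1539, 0.1768, 0.0859, 0.1234.
The Lakeside Province: 0.1047×332.477 + 0.1722×184.275 + 0.1831×202.394 + 0.1539×165.164 + 0.1768×126.575 + 0.0859×98.546 + 0.1234×39.481 = 164.7458 per 1000.
The Central Province: 0.1047×318.800 + 0.1722×231.119 + 0.1831×221.923 + 0.1539×154.562 + 0.1768×134.372 + 0.0859×75.260 + 0.1234×36.259 = 172.3036 per 1000.
Difference = 164.7458 − 172.3036 = -7.5579.

-7.56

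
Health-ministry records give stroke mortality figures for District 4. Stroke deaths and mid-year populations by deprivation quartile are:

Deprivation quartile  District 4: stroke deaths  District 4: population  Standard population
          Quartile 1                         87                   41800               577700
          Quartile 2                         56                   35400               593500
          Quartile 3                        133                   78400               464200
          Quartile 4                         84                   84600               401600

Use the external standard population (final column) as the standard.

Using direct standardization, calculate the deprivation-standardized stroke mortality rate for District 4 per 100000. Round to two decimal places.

163.35

Deprivation-specific rates per 100000 for District 4: 208.13, 158.19, 169.64, 99.29.
Standard total = 2037000; weights = 0.2836, 0.2914, 0.2279, 0.1972.
Standardized rate: 0.2836×208.13 + 0.2914×158.19 + 0.2279×169.64 + 0.1972×99.29 = 163.3527 per 100000.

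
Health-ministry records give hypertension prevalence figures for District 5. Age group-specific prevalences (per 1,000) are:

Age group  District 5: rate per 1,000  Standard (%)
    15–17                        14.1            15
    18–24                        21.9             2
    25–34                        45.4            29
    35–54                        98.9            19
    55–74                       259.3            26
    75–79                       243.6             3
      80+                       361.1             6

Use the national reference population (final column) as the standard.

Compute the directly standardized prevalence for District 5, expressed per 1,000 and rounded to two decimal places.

130.90

Standard weights: 0.15, 0.02, 0.29, 0.19, 0.26, 0.03, 0.06.
Standardized rate: 0.1500×14.1 + 0.0200×21.9 + 0.2900×45.4 + 0.1900×98.9 + 0.2600×259.3 + 0.0300×243.6 + 0.0600×361.1 = 130.9020 per 1,000.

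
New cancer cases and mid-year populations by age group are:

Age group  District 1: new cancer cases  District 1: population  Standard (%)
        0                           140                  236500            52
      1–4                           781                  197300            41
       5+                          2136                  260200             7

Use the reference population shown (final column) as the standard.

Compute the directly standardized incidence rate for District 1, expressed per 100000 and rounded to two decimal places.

Age-specific rates per 100000 for District 1: 59.20, 395.84, 820.91.
Standard weights: 0.52, 0.41, 0.07.
Standardized rate: 0.5200×59.20 + 0.4100×395.84 + 0.0700×820.91 = 250.5417 per 100000.

250.54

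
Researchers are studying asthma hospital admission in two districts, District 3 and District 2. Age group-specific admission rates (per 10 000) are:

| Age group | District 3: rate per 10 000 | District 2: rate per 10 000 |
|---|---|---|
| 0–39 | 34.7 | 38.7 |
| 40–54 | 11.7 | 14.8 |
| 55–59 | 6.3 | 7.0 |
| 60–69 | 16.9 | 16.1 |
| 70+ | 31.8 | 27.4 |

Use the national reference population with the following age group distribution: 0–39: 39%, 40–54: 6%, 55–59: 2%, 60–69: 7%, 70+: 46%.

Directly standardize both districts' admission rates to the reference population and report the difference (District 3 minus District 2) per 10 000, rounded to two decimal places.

Standard weights: 0.39, 0.06, 0.02, 0.07, 0.46.
District 3: 0.3900×34.7 + 0.0600×11.7 + 0.0200×6.3 + 0.0700×16.9 + 0.4600×31.8 = 30.1720 per 10 000.
District 2: 0.3900×38.7 + 0.0600×14.8 + 0.0200×7.0 + 0.0700×16.1 + 0.4600×27.4 = 29.8520 per 10 000.
Difference = 30.1720 − 29.8520 = 0.3200.

0.32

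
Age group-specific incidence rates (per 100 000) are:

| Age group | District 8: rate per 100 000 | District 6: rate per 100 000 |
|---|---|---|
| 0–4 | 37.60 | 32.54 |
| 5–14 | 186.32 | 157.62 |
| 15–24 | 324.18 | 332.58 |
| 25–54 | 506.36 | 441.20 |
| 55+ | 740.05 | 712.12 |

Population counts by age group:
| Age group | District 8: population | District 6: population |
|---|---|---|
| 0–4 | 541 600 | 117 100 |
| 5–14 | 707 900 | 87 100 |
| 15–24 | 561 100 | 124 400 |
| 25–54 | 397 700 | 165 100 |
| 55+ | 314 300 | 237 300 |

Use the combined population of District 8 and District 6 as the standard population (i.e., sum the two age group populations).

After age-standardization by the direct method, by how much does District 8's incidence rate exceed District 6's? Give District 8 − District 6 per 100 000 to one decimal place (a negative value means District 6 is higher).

22.3

Combined standard total = 3 253 600; weights = 0.2025, 0.2443, 0.2107, 0.1730, 0.1695.
District 8: 0.2025×37.60 + 0.2443×186.32 + 0.2107×324.18 + 0.1730×506.36 + 0.1695×740.05 = 334.4935 per 100 000.
District 6: 0.2025×32.54 + 0.2443×157.62 + 0.2107×332.58 + 0.1730×441.20 + 0.1695×712.12 = 312.2198 per 100 000.
Difference = 334.4935 − 312.2198 = 22.2737.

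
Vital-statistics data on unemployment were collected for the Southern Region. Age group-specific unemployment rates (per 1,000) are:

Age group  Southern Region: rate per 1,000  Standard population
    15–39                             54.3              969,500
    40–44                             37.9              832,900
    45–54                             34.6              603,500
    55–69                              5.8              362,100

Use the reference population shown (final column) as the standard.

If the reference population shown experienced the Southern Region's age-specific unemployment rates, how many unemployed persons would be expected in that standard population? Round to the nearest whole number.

Expected unemployed persons = Σ (standard pop × age-specific rate ÷ 1,000)
= 969,500×54.3/1,000 + 832,900×37.9/1,000 + 603,500×34.6/1,000 + 362,100×5.8/1,000
= 52643.85 + 31566.91 + 20881.10 + 2100.18 = 107192.04.

107192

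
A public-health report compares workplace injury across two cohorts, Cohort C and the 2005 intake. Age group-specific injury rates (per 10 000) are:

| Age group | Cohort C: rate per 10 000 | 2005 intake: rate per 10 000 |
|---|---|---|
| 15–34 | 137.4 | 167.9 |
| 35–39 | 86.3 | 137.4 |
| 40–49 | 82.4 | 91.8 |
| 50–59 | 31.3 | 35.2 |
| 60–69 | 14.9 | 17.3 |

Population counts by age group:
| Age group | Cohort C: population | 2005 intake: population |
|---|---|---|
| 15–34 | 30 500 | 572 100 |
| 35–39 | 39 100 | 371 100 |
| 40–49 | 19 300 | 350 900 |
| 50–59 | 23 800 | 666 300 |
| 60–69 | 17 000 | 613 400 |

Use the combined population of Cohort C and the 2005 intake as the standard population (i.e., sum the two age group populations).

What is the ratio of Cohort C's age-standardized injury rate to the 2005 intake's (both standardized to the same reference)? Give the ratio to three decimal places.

0.793

Combined standard total = 2 703 500; weights = 0.2229, 0.1517, 0.1369, 0.2553, 0.2332.
Cohort C: 0.2229×137.4 + 0.1517×86.3 + 0.1369×82.4 + 0.2553×31.3 + 0.2332×14.9 = 66.4676 per 10 000.
The 2005 intake: 0.2229×167.9 + 0.1517×137.4 + 0.1369×91.8 + 0.2553×35.2 + 0.2332×17.3 = 83.8616 per 10 000.
Ratio = 66.4676 ÷ 83.8616 = 0.79259.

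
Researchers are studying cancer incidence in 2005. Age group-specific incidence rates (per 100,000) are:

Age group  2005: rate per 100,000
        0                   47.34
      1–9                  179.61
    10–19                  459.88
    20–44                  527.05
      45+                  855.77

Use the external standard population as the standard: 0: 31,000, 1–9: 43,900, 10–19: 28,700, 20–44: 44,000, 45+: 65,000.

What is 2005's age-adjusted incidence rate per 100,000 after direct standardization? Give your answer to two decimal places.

Standard total = 212,600; weights = 0.1458, 0.2065, 0.1350, 0.2070, 0.3057.
Standardized rate: 0.1458×47.34 + 0.2065×179.61 + 0.1350×459.88 + 0.2070×527.05 + 0.3057×855.77 = 476.7932 per 100,000.

476.79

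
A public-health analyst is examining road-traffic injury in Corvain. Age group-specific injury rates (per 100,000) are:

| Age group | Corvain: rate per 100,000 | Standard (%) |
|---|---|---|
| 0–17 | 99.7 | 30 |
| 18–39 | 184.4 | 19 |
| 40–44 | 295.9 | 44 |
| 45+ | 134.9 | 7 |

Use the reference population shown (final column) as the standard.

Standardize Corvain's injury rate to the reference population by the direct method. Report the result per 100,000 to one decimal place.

204.6

Standard weights: 0.30, 0.19, 0.44, 0.07.
Standardized rate: 0.3000×99.7 + 0.1900×184.4 + 0.4400×295.9 + 0.0700×134.9 = 204.5850 per 100,000.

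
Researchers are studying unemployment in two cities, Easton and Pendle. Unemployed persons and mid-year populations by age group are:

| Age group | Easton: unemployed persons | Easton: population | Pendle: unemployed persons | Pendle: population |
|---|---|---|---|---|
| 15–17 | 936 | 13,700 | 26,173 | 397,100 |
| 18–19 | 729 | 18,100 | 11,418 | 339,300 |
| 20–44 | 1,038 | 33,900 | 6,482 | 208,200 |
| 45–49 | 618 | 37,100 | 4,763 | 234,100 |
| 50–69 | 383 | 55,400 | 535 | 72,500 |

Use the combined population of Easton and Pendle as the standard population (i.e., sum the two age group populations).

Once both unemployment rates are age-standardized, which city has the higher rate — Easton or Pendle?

Easton

Age-specific rates per 1,000 for Easton: 68.321, 40.276, 30.619, 16.658, 6.913.
For Pendle: 65.910, 33.652, 31.134, 20.346, 7.379.
Combined standard total = 1,409,400; weights = 0.2915, 0.2536, 0.1718, 0.1924, 0.0907.
Easton: 0.2915×68.321 + 0.2536×40.276 + 0.1718×30.619 + 0.1924×16.658 + 0.0907×6.913 = 39.2194 per 1,000.
Pendle: 0.2915×65.910 + 0.2536×33.652 + 0.1718×31.134 + 0.1924×20.346 + 0.0907×7.379 = 37.6771 per 1,000.
The crude rates (23.41 vs 39.46) would put Pendle higher, but that reflects its age composition; once standardized to a common age structure, Easton has the higher underlying rate.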